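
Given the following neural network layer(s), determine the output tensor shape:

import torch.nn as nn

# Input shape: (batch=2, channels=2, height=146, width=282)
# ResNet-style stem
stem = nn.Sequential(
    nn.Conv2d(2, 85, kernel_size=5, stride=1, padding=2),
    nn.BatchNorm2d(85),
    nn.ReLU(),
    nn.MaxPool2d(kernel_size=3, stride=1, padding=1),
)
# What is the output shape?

Input shape: (2, 2, 146, 282)
  -> after Conv2d 5x5 stride=1: (2, 85, 146, 282)
Output shape: (2, 85, 146, 282)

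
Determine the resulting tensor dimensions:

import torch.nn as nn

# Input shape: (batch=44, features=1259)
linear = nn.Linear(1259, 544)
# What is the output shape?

Input shape: (44, 1259)
Output shape: (44, 544)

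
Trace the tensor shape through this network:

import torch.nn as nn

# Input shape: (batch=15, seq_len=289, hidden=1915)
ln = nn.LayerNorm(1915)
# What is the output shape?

Input shape: (15, 289, 1915)
Output shape: (15, 289, 1915)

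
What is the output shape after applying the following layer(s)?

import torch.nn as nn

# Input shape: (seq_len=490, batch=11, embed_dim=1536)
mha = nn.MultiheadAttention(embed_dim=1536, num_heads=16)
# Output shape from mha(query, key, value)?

Input shape: (490, 11, 1536)
Output shape: (490, 11, 1536)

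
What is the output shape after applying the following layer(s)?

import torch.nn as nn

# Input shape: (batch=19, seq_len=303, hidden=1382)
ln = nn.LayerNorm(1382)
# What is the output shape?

Input shape: (19, 303, 1382)
Output shape: (19, 303, 1382)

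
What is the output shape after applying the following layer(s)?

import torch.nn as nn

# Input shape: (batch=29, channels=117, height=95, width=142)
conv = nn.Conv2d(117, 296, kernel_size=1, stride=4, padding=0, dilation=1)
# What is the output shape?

Input shape: (29, 117, 95, 142)
Output shape: (29, 296, 24, 36)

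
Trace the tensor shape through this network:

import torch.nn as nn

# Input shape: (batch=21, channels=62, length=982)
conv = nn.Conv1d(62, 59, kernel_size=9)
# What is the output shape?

Input shape: (21, 62, 982)
Output shape: (21, 59, 974)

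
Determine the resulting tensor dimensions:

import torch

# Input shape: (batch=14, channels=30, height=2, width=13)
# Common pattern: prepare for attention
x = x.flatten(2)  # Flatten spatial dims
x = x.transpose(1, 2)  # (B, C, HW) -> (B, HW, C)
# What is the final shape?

Input shape: (14, 30, 2, 13)
  -> after flatten(2): (14, 30, 26)
Output shape: (14, 26, 30)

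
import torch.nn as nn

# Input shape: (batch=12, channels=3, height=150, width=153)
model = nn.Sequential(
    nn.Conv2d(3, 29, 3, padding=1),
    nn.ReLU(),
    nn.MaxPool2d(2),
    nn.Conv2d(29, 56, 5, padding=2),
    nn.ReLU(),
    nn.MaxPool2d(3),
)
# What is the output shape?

Input shape: (12, 3, 150, 153)
  -> after first Conv2d: (12, 29, 150, 153)
  -> after first MaxPool2d: (12, 29, 75, 76)
  -> after second Conv2d: (12, 56, 75, 76)
Output shape: (12, 56, 25, 25)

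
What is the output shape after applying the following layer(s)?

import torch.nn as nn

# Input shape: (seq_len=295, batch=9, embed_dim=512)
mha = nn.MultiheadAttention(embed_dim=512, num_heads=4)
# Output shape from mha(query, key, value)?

Input shape: (295, 9, 512)
Output shape: (295, 9, 512)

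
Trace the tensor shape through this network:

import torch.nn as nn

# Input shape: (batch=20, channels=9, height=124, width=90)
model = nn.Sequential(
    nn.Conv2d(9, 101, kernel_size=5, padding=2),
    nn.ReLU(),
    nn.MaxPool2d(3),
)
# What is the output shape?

Input shape: (20, 9, 124, 90)
  -> after Conv2d: (20, 101, 124, 90)
  -> after ReLU: (20, 101, 124, 90)
Output shape: (20, 101, 41, 30)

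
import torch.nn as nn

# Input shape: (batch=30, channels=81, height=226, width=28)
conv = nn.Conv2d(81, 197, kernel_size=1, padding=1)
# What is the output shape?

Input shape: (30, 81, 226, 28)
Output shape: (30, 197, 228, 30)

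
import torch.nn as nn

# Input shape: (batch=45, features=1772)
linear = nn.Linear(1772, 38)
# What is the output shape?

Input shape: (45, 1772)
Output shape: (45, 38)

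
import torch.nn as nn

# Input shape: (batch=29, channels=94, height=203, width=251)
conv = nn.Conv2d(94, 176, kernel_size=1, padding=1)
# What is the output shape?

Input shape: (29, 94, 203, 251)
Output shape: (29, 176, 205, 253)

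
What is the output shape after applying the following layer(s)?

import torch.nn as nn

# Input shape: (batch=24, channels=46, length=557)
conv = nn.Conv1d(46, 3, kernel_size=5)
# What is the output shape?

Input shape: (24, 46, 557)
Output shape: (24, 3, 553)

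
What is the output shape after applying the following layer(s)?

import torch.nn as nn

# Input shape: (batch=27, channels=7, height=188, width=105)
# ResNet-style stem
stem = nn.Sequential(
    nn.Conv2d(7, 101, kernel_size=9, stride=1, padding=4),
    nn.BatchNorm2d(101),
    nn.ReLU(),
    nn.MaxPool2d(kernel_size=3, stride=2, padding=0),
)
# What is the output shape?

Input shape: (27, 7, 188, 105)
  -> after Conv2d 9x9 stride=1: (27, 101, 188, 105)
Output shape: (27, 101, 93, 52)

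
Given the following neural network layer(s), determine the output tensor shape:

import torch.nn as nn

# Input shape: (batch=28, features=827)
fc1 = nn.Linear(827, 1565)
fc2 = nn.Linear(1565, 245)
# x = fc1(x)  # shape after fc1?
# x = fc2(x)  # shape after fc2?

Input shape: (28, 827)
  -> after fc1: (28, 1565)
Output shape: (28, 245)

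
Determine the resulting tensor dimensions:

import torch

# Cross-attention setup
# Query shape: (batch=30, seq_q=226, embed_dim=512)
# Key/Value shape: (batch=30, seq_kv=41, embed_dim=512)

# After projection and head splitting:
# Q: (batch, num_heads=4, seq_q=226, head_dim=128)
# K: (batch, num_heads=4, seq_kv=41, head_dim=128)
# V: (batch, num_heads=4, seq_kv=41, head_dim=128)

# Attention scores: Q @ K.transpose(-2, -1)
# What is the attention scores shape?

Input shape: (30, 226, 512)
Output shape: (30, 4, 226, 41)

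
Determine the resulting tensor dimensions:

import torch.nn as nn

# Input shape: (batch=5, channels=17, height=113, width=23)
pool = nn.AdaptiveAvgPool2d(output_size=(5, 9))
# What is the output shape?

Input shape: (5, 17, 113, 23)
Output shape: (5, 17, 5, 9)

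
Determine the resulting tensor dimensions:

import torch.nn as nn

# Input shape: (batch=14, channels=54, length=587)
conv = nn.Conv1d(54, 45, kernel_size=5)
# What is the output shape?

Input shape: (14, 54, 587)
Output shape: (14, 45, 583)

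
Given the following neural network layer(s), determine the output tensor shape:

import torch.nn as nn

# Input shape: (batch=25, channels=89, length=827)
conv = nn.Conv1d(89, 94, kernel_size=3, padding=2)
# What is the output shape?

Input shape: (25, 89, 827)
Output shape: (25, 94, 829)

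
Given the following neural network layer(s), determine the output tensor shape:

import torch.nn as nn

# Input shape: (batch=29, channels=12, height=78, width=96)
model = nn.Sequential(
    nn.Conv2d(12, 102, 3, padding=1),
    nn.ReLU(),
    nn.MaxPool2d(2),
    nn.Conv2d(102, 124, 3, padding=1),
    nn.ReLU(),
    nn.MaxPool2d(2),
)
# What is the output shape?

Input shape: (29, 12, 78, 96)
  -> after first Conv2d: (29, 102, 78, 96)
  -> after first MaxPool2d: (29, 102, 39, 48)
  -> after second Conv2d: (29, 124, 39, 48)
Output shape: (29, 124, 19, 24)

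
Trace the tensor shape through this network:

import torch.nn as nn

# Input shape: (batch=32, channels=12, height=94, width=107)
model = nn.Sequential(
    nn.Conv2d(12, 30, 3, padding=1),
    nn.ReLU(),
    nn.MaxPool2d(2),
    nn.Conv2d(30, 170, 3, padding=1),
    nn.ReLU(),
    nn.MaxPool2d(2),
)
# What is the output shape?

Input shape: (32, 12, 94, 107)
  -> after first Conv2d: (32, 30, 94, 107)
  -> after first MaxPool2d: (32, 30, 47, 53)
  -> after second Conv2d: (32, 170, 47, 53)
Output shape: (32, 170, 23, 26)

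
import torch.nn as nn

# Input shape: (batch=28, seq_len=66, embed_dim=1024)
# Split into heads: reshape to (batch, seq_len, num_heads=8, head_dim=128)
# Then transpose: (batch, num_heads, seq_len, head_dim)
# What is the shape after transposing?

Input shape: (28, 66, 1024)
  -> after reshape: (28, 66, 8, 128)
Output shape: (28, 8, 66, 128)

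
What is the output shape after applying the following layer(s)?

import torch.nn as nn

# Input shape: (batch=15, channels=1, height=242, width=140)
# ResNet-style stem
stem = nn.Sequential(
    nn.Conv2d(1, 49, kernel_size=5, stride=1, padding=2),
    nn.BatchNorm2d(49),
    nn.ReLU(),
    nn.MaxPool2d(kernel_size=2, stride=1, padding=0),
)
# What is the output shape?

Input shape: (15, 1, 242, 140)
  -> after Conv2d 5x5 stride=1: (15, 49, 242, 140)
Output shape: (15, 49, 241, 139)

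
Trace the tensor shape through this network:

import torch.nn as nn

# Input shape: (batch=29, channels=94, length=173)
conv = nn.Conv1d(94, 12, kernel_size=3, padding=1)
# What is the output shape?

Input shape: (29, 94, 173)
Output shape: (29, 12, 173)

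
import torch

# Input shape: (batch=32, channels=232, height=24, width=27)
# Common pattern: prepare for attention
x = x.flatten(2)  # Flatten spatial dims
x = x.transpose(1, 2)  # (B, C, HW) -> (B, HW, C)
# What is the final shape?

Input shape: (32, 232, 24, 27)
  -> after flatten(2): (32, 232, 648)
Output shape: (32, 648, 232)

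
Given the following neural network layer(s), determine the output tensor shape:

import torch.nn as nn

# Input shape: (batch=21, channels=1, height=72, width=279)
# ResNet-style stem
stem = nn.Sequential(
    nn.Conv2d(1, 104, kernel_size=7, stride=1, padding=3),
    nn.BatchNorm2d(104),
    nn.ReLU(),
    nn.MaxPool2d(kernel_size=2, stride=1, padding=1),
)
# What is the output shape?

Input shape: (21, 1, 72, 279)
  -> after Conv2d 7x7 stride=1: (21, 104, 72, 279)
Output shape: (21, 104, 73, 280)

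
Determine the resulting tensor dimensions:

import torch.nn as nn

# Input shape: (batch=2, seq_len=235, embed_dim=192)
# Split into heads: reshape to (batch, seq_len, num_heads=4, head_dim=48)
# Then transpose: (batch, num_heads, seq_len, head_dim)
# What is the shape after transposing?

Input shape: (2, 235, 192)
  -> after reshape: (2, 235, 4, 48)
Output shape: (2, 4, 235, 48)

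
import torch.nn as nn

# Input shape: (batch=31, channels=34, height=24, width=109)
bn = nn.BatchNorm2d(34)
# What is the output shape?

Input shape: (31, 34, 24, 109)
Output shape: (31, 34, 24, 109)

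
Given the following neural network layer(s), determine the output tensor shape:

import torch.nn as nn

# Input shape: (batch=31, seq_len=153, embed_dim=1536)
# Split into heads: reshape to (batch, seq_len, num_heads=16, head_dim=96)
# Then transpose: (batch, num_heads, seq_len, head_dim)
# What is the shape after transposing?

Input shape: (31, 153, 1536)
  -> after reshape: (31, 153, 16, 96)
Output shape: (31, 16, 153, 96)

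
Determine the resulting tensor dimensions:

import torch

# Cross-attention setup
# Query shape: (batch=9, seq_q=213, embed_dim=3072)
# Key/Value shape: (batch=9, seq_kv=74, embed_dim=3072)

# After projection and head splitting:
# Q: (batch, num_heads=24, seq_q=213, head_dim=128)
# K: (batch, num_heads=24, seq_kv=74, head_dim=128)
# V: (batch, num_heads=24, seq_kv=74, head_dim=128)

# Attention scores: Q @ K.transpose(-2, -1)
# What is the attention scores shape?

Input shape: (9, 213, 3072)
Output shape: (9, 24, 213, 74)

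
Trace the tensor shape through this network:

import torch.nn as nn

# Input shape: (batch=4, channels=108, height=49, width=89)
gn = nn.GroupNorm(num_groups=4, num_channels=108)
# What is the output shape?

Input shape: (4, 108, 49, 89)
Output shape: (4, 108, 49, 89)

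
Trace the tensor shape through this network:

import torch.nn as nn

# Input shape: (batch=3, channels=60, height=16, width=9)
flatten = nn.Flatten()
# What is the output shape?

Input shape: (3, 60, 16, 9)
Output shape: (3, 8640)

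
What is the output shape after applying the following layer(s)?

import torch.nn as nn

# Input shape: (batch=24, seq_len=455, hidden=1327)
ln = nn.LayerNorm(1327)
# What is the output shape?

Input shape: (24, 455, 1327)
Output shape: (24, 455, 1327)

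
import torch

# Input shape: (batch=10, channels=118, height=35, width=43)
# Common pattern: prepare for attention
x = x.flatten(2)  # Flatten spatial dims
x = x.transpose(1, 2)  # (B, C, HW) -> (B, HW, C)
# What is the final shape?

Input shape: (10, 118, 35, 43)
  -> after flatten(2): (10, 118, 1505)
Output shape: (10, 1505, 118)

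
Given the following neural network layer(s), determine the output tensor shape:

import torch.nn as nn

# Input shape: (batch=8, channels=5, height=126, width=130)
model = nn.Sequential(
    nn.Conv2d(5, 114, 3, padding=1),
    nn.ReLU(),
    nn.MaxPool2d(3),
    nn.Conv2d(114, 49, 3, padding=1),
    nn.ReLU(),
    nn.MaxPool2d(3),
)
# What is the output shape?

Input shape: (8, 5, 126, 130)
  -> after first Conv2d: (8, 114, 126, 130)
  -> after first MaxPool2d: (8, 114, 42, 43)
  -> after second Conv2d: (8, 49, 42, 43)
Output shape: (8, 49, 14, 14)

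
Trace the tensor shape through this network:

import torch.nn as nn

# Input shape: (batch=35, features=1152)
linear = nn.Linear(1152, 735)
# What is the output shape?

Input shape: (35, 1152)
Output shape: (35, 735)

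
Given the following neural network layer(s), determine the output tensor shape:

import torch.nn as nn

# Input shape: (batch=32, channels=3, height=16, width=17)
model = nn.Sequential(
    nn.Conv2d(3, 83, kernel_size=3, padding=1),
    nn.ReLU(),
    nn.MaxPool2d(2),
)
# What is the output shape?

Input shape: (32, 3, 16, 17)
  -> after Conv2d: (32, 83, 16, 17)
  -> after ReLU: (32, 83, 16, 17)
Output shape: (32, 83, 8, 8)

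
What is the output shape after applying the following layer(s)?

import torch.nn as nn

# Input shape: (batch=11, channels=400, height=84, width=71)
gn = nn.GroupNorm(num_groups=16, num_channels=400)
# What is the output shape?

Input shape: (11, 400, 84, 71)
Output shape: (11, 400, 84, 71)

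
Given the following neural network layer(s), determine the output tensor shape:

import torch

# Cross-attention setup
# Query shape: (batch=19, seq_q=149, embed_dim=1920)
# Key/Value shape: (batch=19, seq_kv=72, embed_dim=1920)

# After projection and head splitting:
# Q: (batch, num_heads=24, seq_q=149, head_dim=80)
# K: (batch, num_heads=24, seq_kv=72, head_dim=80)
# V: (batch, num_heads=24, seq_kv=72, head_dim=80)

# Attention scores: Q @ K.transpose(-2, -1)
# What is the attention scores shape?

Input shape: (19, 149, 1920)
Output shape: (19, 24, 149, 72)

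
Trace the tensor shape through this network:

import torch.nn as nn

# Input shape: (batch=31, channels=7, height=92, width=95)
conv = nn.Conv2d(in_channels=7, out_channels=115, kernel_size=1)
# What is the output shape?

Input shape: (31, 7, 92, 95)
Output shape: (31, 115, 92, 95)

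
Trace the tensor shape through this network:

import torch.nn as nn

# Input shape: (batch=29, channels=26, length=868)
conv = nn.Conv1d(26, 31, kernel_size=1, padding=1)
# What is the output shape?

Input shape: (29, 26, 868)
Output shape: (29, 31, 870)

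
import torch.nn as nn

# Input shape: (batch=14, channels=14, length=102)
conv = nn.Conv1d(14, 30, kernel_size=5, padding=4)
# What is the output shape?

Input shape: (14, 14, 102)
Output shape: (14, 30, 106)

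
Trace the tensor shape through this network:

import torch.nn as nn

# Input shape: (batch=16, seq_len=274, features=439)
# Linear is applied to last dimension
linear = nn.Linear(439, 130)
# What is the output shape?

Input shape: (16, 274, 439)
Output shape: (16, 274, 130)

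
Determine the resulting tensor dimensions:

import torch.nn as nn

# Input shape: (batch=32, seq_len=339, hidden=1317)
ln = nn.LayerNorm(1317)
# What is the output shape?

Input shape: (32, 339, 1317)
Output shape: (32, 339, 1317)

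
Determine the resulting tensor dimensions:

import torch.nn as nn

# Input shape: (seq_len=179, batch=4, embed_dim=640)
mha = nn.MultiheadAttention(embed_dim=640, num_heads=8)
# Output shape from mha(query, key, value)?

Input shape: (179, 4, 640)
Output shape: (179, 4, 640)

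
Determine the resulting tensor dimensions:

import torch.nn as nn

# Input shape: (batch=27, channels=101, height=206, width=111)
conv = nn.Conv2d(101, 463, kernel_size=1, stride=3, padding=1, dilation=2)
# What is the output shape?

Input shape: (27, 101, 206, 111)
Output shape: (27, 463, 70, 38)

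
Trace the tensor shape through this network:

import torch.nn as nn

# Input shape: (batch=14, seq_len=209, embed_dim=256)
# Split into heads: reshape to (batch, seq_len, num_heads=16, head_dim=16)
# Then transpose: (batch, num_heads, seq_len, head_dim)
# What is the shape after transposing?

Input shape: (14, 209, 256)
  -> after reshape: (14, 209, 16, 16)
Output shape: (14, 16, 209, 16)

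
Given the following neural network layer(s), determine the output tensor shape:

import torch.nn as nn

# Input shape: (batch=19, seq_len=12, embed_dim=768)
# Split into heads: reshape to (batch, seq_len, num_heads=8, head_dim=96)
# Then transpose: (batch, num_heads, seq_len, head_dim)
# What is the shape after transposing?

Input shape: (19, 12, 768)
  -> after reshape: (19, 12, 8, 96)
Output shape: (19, 8, 12, 96)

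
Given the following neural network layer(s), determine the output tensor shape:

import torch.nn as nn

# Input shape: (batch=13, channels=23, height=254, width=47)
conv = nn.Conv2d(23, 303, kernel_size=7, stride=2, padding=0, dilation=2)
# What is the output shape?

Input shape: (13, 23, 254, 47)
Output shape: (13, 303, 121, 18)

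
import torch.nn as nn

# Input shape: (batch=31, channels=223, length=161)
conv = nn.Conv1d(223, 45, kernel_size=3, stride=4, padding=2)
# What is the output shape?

Input shape: (31, 223, 161)
Output shape: (31, 45, 41)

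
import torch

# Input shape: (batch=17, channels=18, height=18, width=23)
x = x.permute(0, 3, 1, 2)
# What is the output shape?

Input shape: (17, 18, 18, 23)
Output shape: (17, 23, 18, 18)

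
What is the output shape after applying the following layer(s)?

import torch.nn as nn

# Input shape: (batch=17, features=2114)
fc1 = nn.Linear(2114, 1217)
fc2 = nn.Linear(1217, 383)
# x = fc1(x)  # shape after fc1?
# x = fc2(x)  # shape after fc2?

Input shape: (17, 2114)
  -> after fc1: (17, 1217)
Output shape: (17, 383)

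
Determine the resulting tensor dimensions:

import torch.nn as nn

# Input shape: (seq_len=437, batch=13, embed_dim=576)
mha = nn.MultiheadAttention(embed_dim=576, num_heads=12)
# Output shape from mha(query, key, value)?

Input shape: (437, 13, 576)
Output shape: (437, 13, 576)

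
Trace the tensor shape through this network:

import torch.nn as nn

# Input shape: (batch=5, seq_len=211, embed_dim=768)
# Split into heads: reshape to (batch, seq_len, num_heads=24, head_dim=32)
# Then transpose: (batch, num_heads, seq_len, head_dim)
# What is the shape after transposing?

Input shape: (5, 211, 768)
  -> after reshape: (5, 211, 24, 32)
Output shape: (5, 24, 211, 32)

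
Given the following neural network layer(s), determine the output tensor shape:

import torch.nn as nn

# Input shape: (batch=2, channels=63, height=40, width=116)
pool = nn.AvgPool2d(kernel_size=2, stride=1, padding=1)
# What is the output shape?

Input shape: (2, 63, 40, 116)
Output shape: (2, 63, 41, 117)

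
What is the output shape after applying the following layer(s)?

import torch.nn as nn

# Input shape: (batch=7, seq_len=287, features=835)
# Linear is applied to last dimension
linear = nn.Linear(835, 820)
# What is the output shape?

Input shape: (7, 287, 835)
Output shape: (7, 287, 820)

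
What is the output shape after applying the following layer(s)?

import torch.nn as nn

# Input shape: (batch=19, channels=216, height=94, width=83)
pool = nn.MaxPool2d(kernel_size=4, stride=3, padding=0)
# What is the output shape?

Input shape: (19, 216, 94, 83)
Output shape: (19, 216, 31, 27)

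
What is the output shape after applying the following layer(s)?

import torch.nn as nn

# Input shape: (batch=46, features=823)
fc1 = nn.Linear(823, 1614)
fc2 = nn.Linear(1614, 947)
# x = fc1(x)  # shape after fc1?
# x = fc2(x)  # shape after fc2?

Input shape: (46, 823)
  -> after fc1: (46, 1614)
Output shape: (46, 947)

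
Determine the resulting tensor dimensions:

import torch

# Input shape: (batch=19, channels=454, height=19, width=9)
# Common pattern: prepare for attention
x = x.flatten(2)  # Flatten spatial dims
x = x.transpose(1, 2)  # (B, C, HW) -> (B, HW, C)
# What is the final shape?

Input shape: (19, 454, 19, 9)
  -> after flatten(2): (19, 454, 171)
Output shape: (19, 171, 454)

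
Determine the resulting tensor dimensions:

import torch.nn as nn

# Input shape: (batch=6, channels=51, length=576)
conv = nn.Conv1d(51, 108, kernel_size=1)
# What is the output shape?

Input shape: (6, 51, 576)
Output shape: (6, 108, 576)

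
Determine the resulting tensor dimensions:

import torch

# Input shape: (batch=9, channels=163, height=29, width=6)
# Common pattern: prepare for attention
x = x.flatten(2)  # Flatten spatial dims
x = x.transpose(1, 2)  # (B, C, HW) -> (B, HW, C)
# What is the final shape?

Input shape: (9, 163, 29, 6)
  -> after flatten(2): (9, 163, 174)
Output shape: (9, 174, 163)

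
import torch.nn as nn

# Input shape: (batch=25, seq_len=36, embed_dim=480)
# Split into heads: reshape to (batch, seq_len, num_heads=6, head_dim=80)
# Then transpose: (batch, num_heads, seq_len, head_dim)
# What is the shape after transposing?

Input shape: (25, 36, 480)
  -> after reshape: (25, 36, 6, 80)
Output shape: (25, 6, 36, 80)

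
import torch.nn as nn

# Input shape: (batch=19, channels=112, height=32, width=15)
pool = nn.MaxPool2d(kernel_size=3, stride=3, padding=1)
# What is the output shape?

Input shape: (19, 112, 32, 15)
Output shape: (19, 112, 11, 5)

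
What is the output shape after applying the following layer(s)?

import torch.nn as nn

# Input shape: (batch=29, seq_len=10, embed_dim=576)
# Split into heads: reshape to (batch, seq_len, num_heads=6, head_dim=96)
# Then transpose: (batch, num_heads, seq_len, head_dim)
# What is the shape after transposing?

Input shape: (29, 10, 576)
  -> after reshape: (29, 10, 6, 96)
Output shape: (29, 6, 10, 96)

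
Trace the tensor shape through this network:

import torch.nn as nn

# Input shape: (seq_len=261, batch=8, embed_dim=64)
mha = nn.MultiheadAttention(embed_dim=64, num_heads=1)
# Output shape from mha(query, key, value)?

Input shape: (261, 8, 64)
Output shape: (261, 8, 64)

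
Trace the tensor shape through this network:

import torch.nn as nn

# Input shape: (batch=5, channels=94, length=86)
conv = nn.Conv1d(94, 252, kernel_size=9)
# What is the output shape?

Input shape: (5, 94, 86)
Output shape: (5, 252, 78)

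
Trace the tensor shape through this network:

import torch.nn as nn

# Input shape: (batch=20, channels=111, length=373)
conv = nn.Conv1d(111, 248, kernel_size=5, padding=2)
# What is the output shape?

Input shape: (20, 111, 373)
Output shape: (20, 248, 373)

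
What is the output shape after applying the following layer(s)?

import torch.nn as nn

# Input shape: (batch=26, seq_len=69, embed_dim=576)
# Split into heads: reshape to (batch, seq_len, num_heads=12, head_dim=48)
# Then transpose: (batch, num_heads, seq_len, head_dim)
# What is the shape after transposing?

Input shape: (26, 69, 576)
  -> after reshape: (26, 69, 12, 48)
Output shape: (26, 12, 69, 48)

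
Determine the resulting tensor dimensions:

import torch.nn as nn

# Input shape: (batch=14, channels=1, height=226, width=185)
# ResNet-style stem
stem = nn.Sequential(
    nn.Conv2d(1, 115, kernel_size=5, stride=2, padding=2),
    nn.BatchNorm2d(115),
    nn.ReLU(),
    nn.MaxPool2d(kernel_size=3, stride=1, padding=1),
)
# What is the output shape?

Input shape: (14, 1, 226, 185)
  -> after Conv2d 5x5 stride=2: (14, 115, 113, 93)
Output shape: (14, 115, 113, 93)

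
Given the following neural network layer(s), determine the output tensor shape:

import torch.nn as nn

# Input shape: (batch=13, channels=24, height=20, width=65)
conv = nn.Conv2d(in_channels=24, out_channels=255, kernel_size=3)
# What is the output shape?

Input shape: (13, 24, 20, 65)
Output shape: (13, 255, 18, 63)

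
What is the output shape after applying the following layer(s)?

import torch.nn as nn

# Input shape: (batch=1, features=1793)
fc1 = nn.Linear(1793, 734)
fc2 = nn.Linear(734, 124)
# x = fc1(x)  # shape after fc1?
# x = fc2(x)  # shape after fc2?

Input shape: (1, 1793)
  -> after fc1: (1, 734)
Output shape: (1, 124)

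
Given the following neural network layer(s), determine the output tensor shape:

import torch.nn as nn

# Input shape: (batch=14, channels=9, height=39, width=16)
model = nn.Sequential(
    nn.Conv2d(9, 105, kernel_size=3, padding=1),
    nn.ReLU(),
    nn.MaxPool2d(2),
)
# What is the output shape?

Input shape: (14, 9, 39, 16)
  -> after Conv2d: (14, 105, 39, 16)
  -> after ReLU: (14, 105, 39, 16)
Output shape: (14, 105, 19, 8)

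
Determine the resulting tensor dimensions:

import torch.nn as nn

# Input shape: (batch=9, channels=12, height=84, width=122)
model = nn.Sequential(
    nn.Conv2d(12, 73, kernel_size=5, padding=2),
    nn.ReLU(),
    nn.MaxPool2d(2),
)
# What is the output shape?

Input shape: (9, 12, 84, 122)
  -> after Conv2d: (9, 73, 84, 122)
  -> after ReLU: (9, 73, 84, 122)
Output shape: (9, 73, 42, 61)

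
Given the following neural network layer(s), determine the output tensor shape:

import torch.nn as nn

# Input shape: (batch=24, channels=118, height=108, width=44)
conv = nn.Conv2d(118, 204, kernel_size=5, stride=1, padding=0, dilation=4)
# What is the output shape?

Input shape: (24, 118, 108, 44)
Output shape: (24, 204, 92, 28)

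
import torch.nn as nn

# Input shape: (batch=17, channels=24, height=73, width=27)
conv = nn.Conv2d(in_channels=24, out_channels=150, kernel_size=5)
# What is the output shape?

Input shape: (17, 24, 73, 27)
Output shape: (17, 150, 69, 23)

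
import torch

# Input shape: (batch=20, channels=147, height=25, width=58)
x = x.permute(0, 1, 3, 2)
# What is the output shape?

Input shape: (20, 147, 25, 58)
Output shape: (20, 147, 58, 25)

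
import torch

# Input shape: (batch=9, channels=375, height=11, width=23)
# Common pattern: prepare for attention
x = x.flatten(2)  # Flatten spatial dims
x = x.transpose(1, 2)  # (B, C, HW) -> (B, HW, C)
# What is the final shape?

Input shape: (9, 375, 11, 23)
  -> after flatten(2): (9, 375, 253)
Output shape: (9, 253, 375)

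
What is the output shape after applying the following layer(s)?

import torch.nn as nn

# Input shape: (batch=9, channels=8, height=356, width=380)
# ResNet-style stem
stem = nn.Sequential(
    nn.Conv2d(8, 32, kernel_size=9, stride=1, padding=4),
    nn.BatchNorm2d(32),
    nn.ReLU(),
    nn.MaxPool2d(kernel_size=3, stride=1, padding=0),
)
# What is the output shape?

Input shape: (9, 8, 356, 380)
  -> after Conv2d 9x9 stride=1: (9, 32, 356, 380)
Output shape: (9, 32, 354, 378)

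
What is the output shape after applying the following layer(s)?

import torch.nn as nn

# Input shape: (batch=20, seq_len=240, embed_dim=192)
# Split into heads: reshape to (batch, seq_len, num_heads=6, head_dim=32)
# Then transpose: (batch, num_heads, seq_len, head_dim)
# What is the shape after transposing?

Input shape: (20, 240, 192)
  -> after reshape: (20, 240, 6, 32)
Output shape: (20, 6, 240, 32)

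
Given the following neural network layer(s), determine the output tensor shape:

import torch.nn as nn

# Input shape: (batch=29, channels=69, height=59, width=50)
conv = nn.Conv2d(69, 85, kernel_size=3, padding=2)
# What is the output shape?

Input shape: (29, 69, 59, 50)
Output shape: (29, 85, 61, 52)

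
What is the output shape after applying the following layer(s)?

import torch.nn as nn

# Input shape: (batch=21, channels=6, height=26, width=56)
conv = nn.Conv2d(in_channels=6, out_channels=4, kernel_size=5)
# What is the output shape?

Input shape: (21, 6, 26, 56)
Output shape: (21, 4, 22, 52)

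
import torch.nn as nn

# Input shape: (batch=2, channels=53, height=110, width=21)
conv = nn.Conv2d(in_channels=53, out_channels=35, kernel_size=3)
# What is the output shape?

Input shape: (2, 53, 110, 21)
Output shape: (2, 35, 108, 19)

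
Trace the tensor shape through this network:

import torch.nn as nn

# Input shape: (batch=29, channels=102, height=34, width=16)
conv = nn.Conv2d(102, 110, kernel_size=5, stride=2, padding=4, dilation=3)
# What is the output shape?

Input shape: (29, 102, 34, 16)
Output shape: (29, 110, 15, 6)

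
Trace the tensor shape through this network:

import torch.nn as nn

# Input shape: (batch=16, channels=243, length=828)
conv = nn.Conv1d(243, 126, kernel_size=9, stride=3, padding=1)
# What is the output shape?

Input shape: (16, 243, 828)
Output shape: (16, 126, 274)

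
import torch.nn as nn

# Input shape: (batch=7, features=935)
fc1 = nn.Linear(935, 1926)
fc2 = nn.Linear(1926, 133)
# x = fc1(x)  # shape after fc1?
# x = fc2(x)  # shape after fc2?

Input shape: (7, 935)
  -> after fc1: (7, 1926)
Output shape: (7, 133)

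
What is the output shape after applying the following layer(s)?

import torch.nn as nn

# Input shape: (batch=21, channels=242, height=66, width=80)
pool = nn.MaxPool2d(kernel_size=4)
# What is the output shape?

Input shape: (21, 242, 66, 80)
Output shape: (21, 242, 16, 20)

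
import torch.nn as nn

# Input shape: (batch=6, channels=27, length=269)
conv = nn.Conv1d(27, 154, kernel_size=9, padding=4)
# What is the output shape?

Input shape: (6, 27, 269)
Output shape: (6, 154, 269)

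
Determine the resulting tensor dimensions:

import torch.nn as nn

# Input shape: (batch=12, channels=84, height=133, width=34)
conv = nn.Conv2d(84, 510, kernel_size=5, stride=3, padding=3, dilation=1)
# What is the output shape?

Input shape: (12, 84, 133, 34)
Output shape: (12, 510, 45, 12)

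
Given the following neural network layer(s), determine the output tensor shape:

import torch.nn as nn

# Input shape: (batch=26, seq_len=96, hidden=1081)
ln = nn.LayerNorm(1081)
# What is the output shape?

Input shape: (26, 96, 1081)
Output shape: (26, 96, 1081)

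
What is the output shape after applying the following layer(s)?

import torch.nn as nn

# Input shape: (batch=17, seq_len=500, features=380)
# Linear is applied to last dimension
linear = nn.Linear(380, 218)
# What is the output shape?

Input shape: (17, 500, 380)
Output shape: (17, 500, 218)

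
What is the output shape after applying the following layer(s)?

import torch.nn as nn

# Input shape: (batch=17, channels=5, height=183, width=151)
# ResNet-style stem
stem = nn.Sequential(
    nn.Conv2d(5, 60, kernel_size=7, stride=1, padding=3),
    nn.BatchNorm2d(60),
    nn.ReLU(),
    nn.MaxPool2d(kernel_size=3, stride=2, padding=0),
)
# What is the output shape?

Input shape: (17, 5, 183, 151)
  -> after Conv2d 7x7 stride=1: (17, 60, 183, 151)
Output shape: (17, 60, 91, 75)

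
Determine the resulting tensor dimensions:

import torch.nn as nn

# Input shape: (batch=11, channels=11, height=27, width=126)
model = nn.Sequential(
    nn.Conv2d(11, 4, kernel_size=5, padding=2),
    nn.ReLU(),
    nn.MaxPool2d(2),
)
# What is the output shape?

Input shape: (11, 11, 27, 126)
  -> after Conv2d: (11, 4, 27, 126)
  -> after ReLU: (11, 4, 27, 126)
Output shape: (11, 4, 13, 63)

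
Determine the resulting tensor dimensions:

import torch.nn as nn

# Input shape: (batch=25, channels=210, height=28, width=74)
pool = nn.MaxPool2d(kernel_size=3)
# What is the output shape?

Input shape: (25, 210, 28, 74)
Output shape: (25, 210, 9, 24)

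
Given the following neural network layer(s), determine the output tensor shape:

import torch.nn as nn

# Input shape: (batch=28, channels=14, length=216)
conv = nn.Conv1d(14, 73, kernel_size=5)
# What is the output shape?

Input shape: (28, 14, 216)
Output shape: (28, 73, 212)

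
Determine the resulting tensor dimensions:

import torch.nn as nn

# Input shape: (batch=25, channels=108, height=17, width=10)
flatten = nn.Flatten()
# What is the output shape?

Input shape: (25, 108, 17, 10)
Output shape: (25, 18360)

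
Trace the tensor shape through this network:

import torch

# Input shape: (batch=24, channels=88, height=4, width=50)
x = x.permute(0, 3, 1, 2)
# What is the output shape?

Input shape: (24, 88, 4, 50)
Output shape: (24, 50, 88, 4)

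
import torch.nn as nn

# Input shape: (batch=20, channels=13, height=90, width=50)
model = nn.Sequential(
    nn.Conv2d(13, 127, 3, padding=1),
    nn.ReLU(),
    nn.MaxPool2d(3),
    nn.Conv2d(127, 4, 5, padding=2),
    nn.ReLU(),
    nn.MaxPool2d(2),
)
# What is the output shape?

Input shape: (20, 13, 90, 50)
  -> after first Conv2d: (20, 127, 90, 50)
  -> after first MaxPool2d: (20, 127, 30, 16)
  -> after second Conv2d: (20, 4, 30, 16)
Output shape: (20, 4, 15, 8)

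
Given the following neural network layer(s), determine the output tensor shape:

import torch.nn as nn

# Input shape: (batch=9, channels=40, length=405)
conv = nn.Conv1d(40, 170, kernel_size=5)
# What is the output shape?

Input shape: (9, 40, 405)
Output shape: (9, 170, 401)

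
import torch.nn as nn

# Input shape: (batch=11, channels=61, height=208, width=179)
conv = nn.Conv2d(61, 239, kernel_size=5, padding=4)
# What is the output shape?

Input shape: (11, 61, 208, 179)
Output shape: (11, 239, 212, 183)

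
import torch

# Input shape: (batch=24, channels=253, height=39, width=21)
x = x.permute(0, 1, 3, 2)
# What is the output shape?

Input shape: (24, 253, 39, 21)
Output shape: (24, 253, 21, 39)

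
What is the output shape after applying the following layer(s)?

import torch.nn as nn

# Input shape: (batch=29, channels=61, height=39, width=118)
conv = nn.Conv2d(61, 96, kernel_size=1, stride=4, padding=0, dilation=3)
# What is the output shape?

Input shape: (29, 61, 39, 118)
Output shape: (29, 96, 10, 30)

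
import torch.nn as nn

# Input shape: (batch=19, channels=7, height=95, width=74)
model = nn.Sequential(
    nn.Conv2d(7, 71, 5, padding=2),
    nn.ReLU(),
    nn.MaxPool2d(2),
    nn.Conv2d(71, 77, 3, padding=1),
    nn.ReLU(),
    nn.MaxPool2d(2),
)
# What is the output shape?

Input shape: (19, 7, 95, 74)
  -> after first Conv2d: (19, 71, 95, 74)
  -> after first MaxPool2d: (19, 71, 47, 37)
  -> after second Conv2d: (19, 77, 47, 37)
Output shape: (19, 77, 23, 18)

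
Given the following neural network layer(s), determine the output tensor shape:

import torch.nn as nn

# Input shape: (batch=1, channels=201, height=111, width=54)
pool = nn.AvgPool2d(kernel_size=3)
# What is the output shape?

Input shape: (1, 201, 111, 54)
Output shape: (1, 201, 37, 18)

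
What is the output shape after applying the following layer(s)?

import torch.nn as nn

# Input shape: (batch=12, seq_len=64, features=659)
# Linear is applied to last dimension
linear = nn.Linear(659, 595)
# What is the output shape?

Input shape: (12, 64, 659)
Output shape: (12, 64, 595)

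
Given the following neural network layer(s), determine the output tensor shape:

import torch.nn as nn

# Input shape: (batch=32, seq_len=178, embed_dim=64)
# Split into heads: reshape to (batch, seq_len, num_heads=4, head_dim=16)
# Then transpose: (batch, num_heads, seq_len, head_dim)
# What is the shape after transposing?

Input shape: (32, 178, 64)
  -> after reshape: (32, 178, 4, 16)
Output shape: (32, 4, 178, 16)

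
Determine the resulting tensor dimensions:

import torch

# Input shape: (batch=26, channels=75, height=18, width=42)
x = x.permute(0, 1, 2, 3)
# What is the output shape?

Input shape: (26, 75, 18, 42)
Output shape: (26, 75, 18, 42)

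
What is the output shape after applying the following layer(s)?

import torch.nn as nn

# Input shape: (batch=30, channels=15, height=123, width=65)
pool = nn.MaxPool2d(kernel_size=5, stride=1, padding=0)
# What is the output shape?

Input shape: (30, 15, 123, 65)
Output shape: (30, 15, 119, 61)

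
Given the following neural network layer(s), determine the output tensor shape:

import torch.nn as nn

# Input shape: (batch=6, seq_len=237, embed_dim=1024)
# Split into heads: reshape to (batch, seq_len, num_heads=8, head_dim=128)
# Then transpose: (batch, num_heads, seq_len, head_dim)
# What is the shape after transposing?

Input shape: (6, 237, 1024)
  -> after reshape: (6, 237, 8, 128)
Output shape: (6, 8, 237, 128)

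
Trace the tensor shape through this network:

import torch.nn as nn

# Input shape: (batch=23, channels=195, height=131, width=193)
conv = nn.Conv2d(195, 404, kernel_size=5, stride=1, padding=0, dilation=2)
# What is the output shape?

Input shape: (23, 195, 131, 193)
Output shape: (23, 404, 123, 185)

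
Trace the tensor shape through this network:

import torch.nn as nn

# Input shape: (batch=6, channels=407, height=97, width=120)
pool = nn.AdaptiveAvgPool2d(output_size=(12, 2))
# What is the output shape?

Input shape: (6, 407, 97, 120)
Output shape: (6, 407, 12, 2)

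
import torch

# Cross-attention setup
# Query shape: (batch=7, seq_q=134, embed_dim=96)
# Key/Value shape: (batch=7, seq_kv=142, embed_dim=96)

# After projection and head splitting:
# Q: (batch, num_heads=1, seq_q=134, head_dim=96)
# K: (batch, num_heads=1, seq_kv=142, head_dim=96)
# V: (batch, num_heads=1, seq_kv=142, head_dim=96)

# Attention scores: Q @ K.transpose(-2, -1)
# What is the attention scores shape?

Input shape: (7, 134, 96)
Output shape: (7, 1, 134, 142)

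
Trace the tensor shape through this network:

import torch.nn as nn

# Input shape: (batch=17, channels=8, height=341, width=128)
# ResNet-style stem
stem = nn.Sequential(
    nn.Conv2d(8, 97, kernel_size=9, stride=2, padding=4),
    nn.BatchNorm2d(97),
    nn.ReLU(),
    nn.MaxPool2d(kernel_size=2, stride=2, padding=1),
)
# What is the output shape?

Input shape: (17, 8, 341, 128)
  -> after Conv2d 9x9 stride=2: (17, 97, 171, 64)
Output shape: (17, 97, 86, 33)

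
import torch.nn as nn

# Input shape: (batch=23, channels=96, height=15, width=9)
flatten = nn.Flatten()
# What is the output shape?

Input shape: (23, 96, 15, 9)
Output shape: (23, 12960)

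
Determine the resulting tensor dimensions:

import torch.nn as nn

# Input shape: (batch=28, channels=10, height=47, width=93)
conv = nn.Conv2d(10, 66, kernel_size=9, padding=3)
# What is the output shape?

Input shape: (28, 10, 47, 93)
Output shape: (28, 66, 45, 91)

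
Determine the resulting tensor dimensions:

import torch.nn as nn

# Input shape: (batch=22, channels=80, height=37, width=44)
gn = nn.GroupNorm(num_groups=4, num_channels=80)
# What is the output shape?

Input shape: (22, 80, 37, 44)
Output shape: (22, 80, 37, 44)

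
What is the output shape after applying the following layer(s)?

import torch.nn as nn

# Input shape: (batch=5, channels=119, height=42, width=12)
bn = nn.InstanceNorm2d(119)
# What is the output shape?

Input shape: (5, 119, 42, 12)
Output shape: (5, 119, 42, 12)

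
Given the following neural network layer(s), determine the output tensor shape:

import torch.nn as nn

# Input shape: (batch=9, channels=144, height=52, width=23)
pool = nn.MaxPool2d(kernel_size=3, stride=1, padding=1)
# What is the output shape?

Input shape: (9, 144, 52, 23)
Output shape: (9, 144, 52, 23)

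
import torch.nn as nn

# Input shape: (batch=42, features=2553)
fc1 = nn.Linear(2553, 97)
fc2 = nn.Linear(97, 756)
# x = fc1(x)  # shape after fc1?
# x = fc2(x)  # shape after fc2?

Input shape: (42, 2553)
  -> after fc1: (42, 97)
Output shape: (42, 756)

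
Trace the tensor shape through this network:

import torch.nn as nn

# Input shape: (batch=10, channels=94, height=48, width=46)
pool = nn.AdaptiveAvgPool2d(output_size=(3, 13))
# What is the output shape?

Input shape: (10, 94, 48, 46)
Output shape: (10, 94, 3, 13)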